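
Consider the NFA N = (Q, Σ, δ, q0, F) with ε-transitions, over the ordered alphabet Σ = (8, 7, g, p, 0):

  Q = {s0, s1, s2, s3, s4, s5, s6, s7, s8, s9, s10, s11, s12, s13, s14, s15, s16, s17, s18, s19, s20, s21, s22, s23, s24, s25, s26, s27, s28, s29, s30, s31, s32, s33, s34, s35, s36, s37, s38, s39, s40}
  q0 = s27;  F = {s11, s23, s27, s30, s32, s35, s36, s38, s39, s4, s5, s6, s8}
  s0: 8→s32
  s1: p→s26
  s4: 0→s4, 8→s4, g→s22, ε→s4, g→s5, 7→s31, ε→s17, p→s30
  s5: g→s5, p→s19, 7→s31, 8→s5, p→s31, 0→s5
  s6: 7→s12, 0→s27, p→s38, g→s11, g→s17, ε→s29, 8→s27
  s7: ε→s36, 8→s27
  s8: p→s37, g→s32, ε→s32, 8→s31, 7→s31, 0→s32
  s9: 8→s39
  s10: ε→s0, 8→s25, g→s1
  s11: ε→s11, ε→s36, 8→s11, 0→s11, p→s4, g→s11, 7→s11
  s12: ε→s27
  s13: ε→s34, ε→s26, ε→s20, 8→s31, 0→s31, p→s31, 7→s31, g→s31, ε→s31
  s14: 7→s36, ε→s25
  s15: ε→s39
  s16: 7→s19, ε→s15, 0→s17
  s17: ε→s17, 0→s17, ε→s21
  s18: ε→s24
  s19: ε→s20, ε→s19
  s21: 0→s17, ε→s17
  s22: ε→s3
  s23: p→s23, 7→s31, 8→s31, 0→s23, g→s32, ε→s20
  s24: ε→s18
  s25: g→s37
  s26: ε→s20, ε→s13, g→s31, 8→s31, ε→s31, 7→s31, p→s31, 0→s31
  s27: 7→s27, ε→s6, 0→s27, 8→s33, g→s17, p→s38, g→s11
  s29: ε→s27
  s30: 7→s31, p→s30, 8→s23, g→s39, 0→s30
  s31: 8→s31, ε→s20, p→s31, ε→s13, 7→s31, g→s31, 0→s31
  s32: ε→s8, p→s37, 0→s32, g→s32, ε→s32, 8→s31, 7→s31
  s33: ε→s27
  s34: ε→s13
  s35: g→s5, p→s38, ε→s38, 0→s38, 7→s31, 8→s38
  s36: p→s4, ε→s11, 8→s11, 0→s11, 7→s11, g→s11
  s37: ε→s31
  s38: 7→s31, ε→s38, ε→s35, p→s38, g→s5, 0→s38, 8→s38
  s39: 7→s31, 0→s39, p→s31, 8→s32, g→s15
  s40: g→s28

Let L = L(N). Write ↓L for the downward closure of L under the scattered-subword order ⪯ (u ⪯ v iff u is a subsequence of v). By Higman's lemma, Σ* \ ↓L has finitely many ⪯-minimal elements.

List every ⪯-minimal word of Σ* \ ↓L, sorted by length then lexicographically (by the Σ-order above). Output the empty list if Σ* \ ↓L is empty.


A = [p7, pgp, gpp88].

|Q|=41, |F|=13, |δ|=138 (41 ε).
min D↑ (10 st, q0=0, F={4}): 0:8→0,7→0,g→1,p→2,0→0 1:8→1,7→1,g→1,p→3,0→1 2:8→2,7→4,g→5,p→2,0→2 3:8→3,7→4,g→5,p→6,0→3 4:8→4,7→4,g→4,p→4,0→4 5:8→5,7→4,g→5,p→4,0→5 6:8→7,7→4,g→8,p→6,0→6 7:8→4,7→4,g→9,p→7,0→7 8:8→9,7→4,g→8,p→4,0→8 9:8→4,7→4,g→9,p→4,0→9 (ε-aug+det+¬).
'p7': run [28, 21, 5] end={s13,s20,s26,s31,s34} rej; 2/2 single-dels accept.
'pgp': run [28, 21, 14, 7] end={s13,s19,s20,s26,s31,s34,s37} ∉↓L; 3/3 single-dels accept.
'gpp88': |S_i|=[28, 21, 19, 13, 9, 5] end={s13,s20,s26,s31,s34} ∉↓L; 5/5 deletions ∈↓L.
3 obstructions.


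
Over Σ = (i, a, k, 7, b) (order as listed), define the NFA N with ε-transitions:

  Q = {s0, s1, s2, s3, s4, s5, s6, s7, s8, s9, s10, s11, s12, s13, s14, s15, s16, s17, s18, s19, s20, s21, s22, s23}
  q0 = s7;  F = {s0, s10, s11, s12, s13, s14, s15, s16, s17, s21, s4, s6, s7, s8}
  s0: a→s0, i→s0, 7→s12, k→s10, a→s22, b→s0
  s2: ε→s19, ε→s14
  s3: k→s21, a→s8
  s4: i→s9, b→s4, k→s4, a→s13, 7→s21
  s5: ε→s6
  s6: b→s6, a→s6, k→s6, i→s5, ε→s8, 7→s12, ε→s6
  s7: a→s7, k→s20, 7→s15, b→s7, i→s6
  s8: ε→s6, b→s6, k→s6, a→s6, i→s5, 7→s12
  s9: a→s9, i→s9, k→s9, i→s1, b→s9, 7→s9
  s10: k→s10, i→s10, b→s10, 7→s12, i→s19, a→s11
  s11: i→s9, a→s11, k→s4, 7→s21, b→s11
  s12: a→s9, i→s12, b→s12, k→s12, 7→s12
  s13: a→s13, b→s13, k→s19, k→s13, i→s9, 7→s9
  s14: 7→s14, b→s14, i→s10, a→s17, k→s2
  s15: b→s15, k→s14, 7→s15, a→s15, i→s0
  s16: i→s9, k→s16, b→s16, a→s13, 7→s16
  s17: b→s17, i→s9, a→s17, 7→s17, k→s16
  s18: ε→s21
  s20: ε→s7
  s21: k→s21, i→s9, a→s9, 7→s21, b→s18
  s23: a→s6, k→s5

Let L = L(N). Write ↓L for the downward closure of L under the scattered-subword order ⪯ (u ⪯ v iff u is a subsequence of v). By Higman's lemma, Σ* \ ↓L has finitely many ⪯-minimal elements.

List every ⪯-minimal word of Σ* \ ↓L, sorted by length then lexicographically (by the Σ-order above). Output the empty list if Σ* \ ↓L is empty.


|Q|=24, |F|=14, |δ|=91 (8 ε).
min D↑ (14 st, q0=0, F={6}): 0:i→1,a→0,k→0,7→2,b→0 1:i→1,a→1,k→1,7→3,b→1 2:i→4,a→2,k→5,7→2,b→2 3:i→3,a→6,k→3,7→3,b→3 4:i→4,a→4,k→7,7→3,b→4 5:i→7,a→8,k→5,7→5,b→5 6:i→6,a→6,k→6,7→6,b→6 7:i→7,a→9,k→7,7→3,b→7 8:i→6,a→8,k→10,7→8,b→8 9:i→6,a→9,k→11,7→12,b→9 10:i→6,a→13,k→10,7→10,b→10 11:i→6,a→13,k→11,7→12,b→11 12:i→6,a→6,k→12,7→12,b→12 13:i→6,a→13,k→13,7→6,b→13 [Hopcroft].
'i7a': |S_i|=[22, 15, 5, 2] end={s1,s9} ∉↓L; 3/3 deletions ∈↓L.
'7kai': |S_i|=[22, 17, 14, 10, 2] end={s1,s9} rej; 4/4 single-dels accept.
'7kaka7': N↓-sim [22, 17, 14, 10, 8, 4, 2] end={s1,s9} — reject; 6/6 single-dels accept.
3 minimals (antichain).

Antichain: [i7a, 7kai, 7kaka7].


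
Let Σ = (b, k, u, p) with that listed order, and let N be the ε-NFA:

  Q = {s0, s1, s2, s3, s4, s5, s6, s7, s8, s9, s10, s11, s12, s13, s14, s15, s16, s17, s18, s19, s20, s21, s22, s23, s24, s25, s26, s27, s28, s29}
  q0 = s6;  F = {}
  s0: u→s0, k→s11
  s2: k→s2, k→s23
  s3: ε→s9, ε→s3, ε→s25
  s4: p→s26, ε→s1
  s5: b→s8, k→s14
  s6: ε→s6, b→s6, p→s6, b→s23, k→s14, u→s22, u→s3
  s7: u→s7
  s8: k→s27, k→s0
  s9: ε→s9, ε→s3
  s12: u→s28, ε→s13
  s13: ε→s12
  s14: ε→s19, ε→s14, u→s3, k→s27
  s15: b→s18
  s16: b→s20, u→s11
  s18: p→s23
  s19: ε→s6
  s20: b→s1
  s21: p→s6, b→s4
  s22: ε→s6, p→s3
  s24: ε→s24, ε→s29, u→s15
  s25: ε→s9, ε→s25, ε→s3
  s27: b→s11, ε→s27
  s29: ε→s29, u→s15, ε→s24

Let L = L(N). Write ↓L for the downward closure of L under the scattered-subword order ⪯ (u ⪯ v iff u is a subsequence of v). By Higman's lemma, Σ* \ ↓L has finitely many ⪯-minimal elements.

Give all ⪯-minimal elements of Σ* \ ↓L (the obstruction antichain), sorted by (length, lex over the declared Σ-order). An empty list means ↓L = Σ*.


A = [ε].

|Q|=30, |F|=0, |δ|=51 (21 ε).
min D↑ (1 st, q0=0, F={0}): 0:b→0,k→0,u→0,p→0 [Hopcroft].
ε ∈ L(D↑) — L = ∅.


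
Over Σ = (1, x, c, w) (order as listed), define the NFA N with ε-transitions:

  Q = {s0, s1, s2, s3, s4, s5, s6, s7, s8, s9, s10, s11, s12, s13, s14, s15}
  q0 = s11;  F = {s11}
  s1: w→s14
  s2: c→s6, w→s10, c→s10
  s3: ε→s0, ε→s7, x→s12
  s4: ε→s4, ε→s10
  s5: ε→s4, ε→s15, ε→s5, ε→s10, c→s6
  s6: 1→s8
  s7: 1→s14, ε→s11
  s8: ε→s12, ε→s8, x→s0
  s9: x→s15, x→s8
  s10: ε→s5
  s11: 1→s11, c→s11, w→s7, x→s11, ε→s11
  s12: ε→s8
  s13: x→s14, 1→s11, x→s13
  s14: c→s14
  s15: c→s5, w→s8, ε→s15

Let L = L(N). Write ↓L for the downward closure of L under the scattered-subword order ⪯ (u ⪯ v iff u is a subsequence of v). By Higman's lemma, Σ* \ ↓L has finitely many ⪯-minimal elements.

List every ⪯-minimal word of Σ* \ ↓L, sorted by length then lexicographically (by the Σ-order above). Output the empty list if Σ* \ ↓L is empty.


|Q|=16, |F|=1, |δ|=36 (15 ε).
min D↑ (1 st, q0=0, F={}): 0:1→0,x→0,c→0,w→0.
L(D↑) = ∅ ⇒ ↓L = Σ*.

A = [].


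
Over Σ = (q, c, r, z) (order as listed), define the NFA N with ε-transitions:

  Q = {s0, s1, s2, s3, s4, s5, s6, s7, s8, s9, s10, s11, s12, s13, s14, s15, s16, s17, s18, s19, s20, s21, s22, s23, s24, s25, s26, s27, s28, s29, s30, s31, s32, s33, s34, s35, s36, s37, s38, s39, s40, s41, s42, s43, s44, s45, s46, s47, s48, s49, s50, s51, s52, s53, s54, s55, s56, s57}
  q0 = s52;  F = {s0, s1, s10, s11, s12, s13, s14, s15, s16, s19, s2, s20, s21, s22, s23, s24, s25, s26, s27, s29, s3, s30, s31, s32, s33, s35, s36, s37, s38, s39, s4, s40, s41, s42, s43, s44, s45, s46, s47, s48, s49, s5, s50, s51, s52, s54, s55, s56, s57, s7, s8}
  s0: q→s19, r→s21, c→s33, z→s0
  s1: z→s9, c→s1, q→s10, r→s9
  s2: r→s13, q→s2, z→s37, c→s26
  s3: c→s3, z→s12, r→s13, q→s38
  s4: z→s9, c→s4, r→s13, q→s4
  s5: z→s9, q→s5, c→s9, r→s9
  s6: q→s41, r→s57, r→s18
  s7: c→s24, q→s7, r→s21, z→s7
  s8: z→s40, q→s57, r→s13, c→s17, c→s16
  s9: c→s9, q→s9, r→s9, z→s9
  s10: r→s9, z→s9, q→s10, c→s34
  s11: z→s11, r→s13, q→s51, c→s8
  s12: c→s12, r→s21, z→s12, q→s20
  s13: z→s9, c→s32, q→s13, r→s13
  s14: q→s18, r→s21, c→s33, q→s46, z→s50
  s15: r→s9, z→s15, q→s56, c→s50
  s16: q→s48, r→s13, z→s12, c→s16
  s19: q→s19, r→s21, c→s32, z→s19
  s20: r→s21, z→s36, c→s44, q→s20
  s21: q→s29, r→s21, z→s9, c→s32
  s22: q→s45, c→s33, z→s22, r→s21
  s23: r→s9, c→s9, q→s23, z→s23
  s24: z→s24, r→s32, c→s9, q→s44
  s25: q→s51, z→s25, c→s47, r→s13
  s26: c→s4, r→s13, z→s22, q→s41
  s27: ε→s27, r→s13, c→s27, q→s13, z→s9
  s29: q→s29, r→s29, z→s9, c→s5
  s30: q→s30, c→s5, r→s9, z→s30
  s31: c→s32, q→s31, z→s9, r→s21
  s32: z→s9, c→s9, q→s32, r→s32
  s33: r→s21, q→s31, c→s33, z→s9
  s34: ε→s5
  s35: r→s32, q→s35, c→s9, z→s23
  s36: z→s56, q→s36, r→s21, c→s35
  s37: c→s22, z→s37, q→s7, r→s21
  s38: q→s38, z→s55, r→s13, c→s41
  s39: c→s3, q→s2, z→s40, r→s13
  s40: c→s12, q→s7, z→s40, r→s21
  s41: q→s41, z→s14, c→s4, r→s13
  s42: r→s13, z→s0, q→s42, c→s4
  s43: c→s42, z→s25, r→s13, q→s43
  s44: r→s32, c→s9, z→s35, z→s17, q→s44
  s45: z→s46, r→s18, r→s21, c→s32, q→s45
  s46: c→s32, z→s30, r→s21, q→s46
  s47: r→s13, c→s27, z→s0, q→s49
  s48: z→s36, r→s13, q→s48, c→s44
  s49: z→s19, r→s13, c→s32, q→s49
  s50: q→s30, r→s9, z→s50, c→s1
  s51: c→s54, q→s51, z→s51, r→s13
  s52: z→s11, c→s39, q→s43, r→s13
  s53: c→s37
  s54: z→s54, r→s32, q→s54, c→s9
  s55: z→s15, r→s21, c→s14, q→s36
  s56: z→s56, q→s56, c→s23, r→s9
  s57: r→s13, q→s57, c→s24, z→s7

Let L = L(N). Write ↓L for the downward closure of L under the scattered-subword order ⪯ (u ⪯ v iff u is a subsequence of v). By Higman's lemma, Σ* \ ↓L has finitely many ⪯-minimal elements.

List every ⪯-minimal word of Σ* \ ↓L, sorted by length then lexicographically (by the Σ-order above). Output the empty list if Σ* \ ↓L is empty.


A = [rz, rcc, qccz, zqcc, ccqzzr, czrqcr].

|Q|=58, |F|=51, |δ|=218 (2 ε).
min D↑ (52 st, q0=0, F={11}): 0:q→1,c→2,r→3,z→4 1:q→1,c→5,r→3,z→6 2:q→7,c→8,r→3,z→9 3:q→3,c→10,r→3,z→11 4:q→12,c→13,r→3,z→4 5:q→5,c→14,r→3,z→15 6:q→12,c→16,r→3,z→6 7:q→7,c→17,r→3,z→18 8:q→19,c→8,r→3,z→20 9:q→21,c→20,r→22,z→9 10:q→10,c→11,r→10,z→11 11:q→11,c→11,r→11,z→11 12:q→12,c→23,r→3,z→12 13:q→24,c→25,r→3,z→9 14:q→14,c→14,r→3,z→11 15:q→26,c→27,r→22,z→15 16:q→28,c→29,r→3,z→15 17:q→30,c→14,r→3,z→31 18:q→21,c→31,r→22,z→18 19:q→19,c→30,r→3,z→32 20:q→33,c→20,r→22,z→20 21:q→21,c→34,r→22,z→21 22:q→35,c→10,r→22,z→11 23:q→23,c→11,r→10,z→23 24:q→24,c→34,r→3,z→21 25:q→36,c→25,r→3,z→20 26:q→26,c→10,r→22,z→26 27:q→37,c→27,r→22,z→11 28:q→28,c→10,r→3,z→26 29:q→3,c→29,r→3,z→11 30:q→30,c→14,r→3,z→38 31:q→39,c→27,r→22,z→31 32:q→40,c→38,r→22,z→41 33:q→33,c→42,r→22,z→40 34:q→42,c→11,r→10,z→34 35:q→35,c→43,r→35,z→11 36:q→36,c→42,r→3,z→40 37:q→37,c→10,r→22,z→11 38:q→44,c→27,r→22,z→45 39:q→39,c→10,r→22,z→44 40:q→40,c→46,r→22,z→47 41:q→47,c→45,r→11,z→41 42:q→42,c→11,r→10,z→46 43:q→43,c→11,r→11,z→11 44:q→44,c→10,r→22,z→48 45:q→48,c→49,r→11,z→45 46:q→46,c→11,r→10,z→50 47:q→47,c→50,r→11,z→47 48:q→48,c→43,r→11,z→48 49:q→51,c→49,r→11,z→11 50:q→50,c→11,r→11,z→50 51:q→51,c→43,r→11,z→11.
'rz': |S_i|=[55, 7, 1] end={s9} ∉↓L; 2/2 deletions ∈↓L.
'rcc': |S_i|=[55, 7, 3, 1] end={s9} — reject; 3/3 deletions ∈↓L.
'qccz': N↓-sim [55, 47, 33, 13, 1] end={s9} rej; 4/4 del acc.
'zqcc': |S_i|=[55, 45, 28, 10, 1] end={s9} — reject; 4/4 del acc.
'ccqzzr': |S_i|=[55, 50, 37, 30, 22, 10, 1] end={s9} — reject; 6/6 single-dels accept.
'czrqcr': |S_i|=[55, 50, 34, 6, 4, 2, 1] end={s9} — reject; 6/6 del acc.
6 words, ⪯-incomp.


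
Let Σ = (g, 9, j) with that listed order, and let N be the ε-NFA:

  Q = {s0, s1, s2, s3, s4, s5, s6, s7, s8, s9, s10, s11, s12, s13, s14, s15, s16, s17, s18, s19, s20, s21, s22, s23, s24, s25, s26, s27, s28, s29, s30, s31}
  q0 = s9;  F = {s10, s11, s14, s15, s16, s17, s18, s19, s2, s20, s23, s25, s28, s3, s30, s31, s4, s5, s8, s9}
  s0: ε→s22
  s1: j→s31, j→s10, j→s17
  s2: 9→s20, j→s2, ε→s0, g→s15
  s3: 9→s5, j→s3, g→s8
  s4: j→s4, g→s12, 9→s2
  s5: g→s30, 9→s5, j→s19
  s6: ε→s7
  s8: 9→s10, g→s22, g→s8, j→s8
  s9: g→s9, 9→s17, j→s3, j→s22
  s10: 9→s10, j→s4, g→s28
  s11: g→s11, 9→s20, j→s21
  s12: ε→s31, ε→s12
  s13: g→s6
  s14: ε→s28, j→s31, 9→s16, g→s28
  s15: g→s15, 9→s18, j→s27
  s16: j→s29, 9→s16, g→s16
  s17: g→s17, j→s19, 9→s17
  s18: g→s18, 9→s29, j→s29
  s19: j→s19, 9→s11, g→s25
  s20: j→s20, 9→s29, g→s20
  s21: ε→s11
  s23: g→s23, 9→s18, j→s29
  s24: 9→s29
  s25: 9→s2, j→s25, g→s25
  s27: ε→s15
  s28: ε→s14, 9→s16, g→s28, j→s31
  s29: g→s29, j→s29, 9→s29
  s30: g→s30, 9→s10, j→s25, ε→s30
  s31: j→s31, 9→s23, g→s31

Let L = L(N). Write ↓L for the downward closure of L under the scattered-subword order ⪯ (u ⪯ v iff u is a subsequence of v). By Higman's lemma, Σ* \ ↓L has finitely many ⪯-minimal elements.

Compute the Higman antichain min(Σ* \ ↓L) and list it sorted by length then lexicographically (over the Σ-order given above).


Antichain: [9j999, jg9g9j].

|Q|=32, |F|=20, |δ|=80 (10 ε).
min D↑ (20 st, q0=0, F={15}): 0:g→0,9→1,j→2 1:g→1,9→1,j→3 2:g→4,9→5,j→2 3:g→6,9→7,j→3 4:g→4,9→8,j→4 5:g→9,9→5,j→3 6:g→6,9→10,j→6 7:g→7,9→11,j→7 8:g→12,9→8,j→13 9:g→9,9→8,j→6 10:g→14,9→11,j→10 11:g→11,9→15,j→11 12:g→12,9→16,j→17 13:g→17,9→10,j→13 14:g→14,9→18,j→14 15:g→15,9→15,j→15 16:g→16,9→16,j→15 17:g→17,9→19,j→17 18:g→18,9→15,j→15 19:g→19,9→18,j→15.
'9j999': |S_i|=[26, 23, 16, 11, 3, 1] end={s29} rej; 5/5 del acc.
'jg9g9j': N↓-sim [26, 24, 21, 16, 11, 4, 1] end={s29} rej; 6/6 del acc.
2 words, ⪯-incomp.


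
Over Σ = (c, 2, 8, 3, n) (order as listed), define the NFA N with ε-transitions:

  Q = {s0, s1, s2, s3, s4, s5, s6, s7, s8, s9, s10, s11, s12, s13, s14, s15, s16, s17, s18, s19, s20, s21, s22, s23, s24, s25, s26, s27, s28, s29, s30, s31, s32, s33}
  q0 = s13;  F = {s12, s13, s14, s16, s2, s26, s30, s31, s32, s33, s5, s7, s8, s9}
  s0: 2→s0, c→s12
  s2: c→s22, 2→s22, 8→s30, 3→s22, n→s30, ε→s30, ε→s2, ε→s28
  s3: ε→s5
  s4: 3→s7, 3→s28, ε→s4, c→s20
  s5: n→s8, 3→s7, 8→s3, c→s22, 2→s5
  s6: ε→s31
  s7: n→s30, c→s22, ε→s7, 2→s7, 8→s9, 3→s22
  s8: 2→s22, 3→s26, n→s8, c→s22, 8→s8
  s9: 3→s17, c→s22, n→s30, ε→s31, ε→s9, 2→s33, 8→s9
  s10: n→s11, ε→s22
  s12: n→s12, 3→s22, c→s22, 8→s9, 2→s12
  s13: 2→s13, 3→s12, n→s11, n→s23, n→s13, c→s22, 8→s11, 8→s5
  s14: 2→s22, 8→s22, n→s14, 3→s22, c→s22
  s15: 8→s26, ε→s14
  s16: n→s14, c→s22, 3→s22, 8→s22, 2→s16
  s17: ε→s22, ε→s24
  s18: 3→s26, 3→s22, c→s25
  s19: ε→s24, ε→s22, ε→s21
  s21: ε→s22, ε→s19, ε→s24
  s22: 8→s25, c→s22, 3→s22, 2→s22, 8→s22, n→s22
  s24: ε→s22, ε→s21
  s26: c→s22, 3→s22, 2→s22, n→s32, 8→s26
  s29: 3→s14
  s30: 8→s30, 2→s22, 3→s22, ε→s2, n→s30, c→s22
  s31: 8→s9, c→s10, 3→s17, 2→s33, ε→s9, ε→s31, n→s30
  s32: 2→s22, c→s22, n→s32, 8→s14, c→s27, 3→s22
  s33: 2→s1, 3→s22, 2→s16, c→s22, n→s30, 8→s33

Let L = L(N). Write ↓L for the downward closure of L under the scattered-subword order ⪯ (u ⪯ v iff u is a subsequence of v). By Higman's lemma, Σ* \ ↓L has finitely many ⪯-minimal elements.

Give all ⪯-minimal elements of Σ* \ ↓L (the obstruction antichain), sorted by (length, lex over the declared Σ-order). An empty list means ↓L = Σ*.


A = [c, 33, 8n2, 38228, 8n3n88].

|Q|=34, |F|=14, |δ|=116 (24 ε).
min D↑ (13 st, q0=0, F={1}): 0:c→1,2→0,8→2,3→3,n→0 1:c→1,2→1,8→1,3→1,n→1 2:c→1,2→2,8→2,3→4,n→5 3:c→1,2→3,8→6,3→1,n→3 4:c→1,2→4,8→6,3→1,n→7 5:c→1,2→1,8→5,3→8,n→5 6:c→1,2→9,8→6,3→1,n→7 7:c→1,2→1,8→7,3→1,n→7 8:c→1,2→1,8→8,3→1,n→10 9:c→1,2→11,8→9,3→1,n→7 10:c→1,2→1,8→12,3→1,n→10 11:c→1,2→11,8→1,3→1,n→12 12:c→1,2→1,8→1,3→1,n→12 [Hopcroft].
'c': |S_i|=[27, 5] end={s10,s11,s22,s25,s27} rej; 1/1 del acc.
'33': |S_i|=[27, 22, 6] end={s17,s19,s21,s22,s24,s25} rej; 2/2 single-dels accept.
'8n2': |S_i|=[27, 24, 11, 2] end={s22,s25} ∉↓L; 3/3 del acc.
'38228': N↓-sim [27, 22, 20, 9, 5, 2] end={s22,s25} — reject; 5/5 del acc.
'8n3n88': run [27, 24, 11, 6, 5, 3, 2] end={s22,s25} ∉↓L; 6/6 single-dels accept.
5 obstructions.


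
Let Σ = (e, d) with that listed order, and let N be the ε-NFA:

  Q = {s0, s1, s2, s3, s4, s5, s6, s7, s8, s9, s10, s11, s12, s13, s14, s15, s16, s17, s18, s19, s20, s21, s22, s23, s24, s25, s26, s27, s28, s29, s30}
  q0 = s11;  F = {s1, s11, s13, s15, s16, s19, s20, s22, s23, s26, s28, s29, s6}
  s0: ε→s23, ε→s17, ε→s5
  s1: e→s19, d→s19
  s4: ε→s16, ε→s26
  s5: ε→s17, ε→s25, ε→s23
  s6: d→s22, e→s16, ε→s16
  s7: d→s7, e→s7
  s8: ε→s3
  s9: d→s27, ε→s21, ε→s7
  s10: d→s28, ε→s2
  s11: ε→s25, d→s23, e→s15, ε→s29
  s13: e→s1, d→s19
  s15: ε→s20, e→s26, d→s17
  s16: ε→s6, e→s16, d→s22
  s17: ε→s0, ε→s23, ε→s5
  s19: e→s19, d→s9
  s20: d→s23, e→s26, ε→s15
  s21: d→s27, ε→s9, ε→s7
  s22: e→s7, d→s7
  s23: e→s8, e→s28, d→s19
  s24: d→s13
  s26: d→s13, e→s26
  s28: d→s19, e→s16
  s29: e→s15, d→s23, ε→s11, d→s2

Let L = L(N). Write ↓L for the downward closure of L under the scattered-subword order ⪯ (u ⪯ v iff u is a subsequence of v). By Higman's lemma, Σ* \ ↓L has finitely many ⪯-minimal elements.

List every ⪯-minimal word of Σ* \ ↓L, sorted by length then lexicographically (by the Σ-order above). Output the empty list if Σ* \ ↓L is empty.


A = [ddd, deede, eedeed].

|Q|=31, |F|=13, |δ|=58 (24 ε).
min D↑ (11 st, q0=0, F={8}): 0:e→1,d→2 1:e→3,d→2 2:e→4,d→5 3:e→3,d→6 4:e→7,d→5 5:e→5,d→8 6:e→9,d→5 7:e→7,d→10 8:e→8,d→8 9:e→5,d→5 10:e→8,d→8.
'ddd': |S_i|=[24, 19, 6, 4] end={s21,s27,s7,s9} — reject; 3/3 del acc.
'deede': N↓-sim [24, 19, 12, 8, 5, 1] end={s7} — reject; 5/5 del acc.
'eedeed': |S_i|=[24, 21, 14, 8, 6, 5, 4] end={s21,s27,s7,s9} rej; 6/6 single-dels accept.
3 obstructions.


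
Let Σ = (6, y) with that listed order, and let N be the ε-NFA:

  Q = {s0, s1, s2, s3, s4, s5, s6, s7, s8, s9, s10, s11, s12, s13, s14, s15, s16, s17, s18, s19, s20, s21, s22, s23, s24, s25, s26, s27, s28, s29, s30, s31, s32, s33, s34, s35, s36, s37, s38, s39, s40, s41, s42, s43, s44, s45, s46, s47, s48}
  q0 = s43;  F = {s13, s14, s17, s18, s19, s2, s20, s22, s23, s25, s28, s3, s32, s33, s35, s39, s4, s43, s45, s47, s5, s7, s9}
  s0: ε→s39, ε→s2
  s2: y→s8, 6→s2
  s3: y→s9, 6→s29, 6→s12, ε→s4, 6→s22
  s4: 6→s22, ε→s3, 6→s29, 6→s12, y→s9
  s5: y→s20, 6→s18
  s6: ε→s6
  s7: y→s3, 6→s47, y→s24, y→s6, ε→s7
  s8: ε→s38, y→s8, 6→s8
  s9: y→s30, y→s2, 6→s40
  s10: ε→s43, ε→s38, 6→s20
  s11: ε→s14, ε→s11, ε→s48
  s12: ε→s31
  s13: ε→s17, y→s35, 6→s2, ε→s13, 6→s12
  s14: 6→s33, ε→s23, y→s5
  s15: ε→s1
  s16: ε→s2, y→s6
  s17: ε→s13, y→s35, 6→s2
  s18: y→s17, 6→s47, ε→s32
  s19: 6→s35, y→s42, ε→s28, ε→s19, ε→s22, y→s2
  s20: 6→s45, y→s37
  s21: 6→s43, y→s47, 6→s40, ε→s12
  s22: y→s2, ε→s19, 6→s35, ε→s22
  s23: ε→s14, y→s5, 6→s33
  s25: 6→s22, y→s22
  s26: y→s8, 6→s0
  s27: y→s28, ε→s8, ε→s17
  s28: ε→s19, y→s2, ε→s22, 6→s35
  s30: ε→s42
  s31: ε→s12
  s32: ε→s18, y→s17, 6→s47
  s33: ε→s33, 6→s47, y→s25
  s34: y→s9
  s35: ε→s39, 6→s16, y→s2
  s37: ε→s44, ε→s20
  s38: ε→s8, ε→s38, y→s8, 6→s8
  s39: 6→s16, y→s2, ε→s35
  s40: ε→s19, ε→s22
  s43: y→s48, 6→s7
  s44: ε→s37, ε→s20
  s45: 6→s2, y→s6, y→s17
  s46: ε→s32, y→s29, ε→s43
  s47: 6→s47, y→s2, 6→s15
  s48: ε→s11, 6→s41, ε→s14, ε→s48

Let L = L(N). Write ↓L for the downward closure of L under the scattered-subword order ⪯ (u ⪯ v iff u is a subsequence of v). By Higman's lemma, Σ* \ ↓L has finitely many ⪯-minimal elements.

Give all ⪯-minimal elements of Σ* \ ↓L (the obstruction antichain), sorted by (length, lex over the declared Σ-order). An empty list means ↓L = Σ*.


min(Σ*\↓L) = [66yy, 6yyyy, 6y666y, yy6y6y, yyy66y].

|Q|=49, |F|=23, |δ|=122 (50 ε).
min D↑ (17 st, q0=0, F={13}): 0:6→1,y→2 1:6→3,y→4 2:6→5,y→6 3:6→3,y→7 4:6→8,y→9 5:6→3,y→10 6:6→11,y→12 7:6→7,y→13 8:6→14,y→7 9:6→8,y→7 10:6→8,y→8 11:6→3,y→15 12:6→16,y→12 13:6→13,y→13 14:6→7,y→7 15:6→7,y→14 16:6→7,y→15 (ε-aug+det+¬).
'66yy': |S_i|=[41, 32, 18, 5, 2] end={s38,s8} ∉↓L; 4/4 del acc.
'6yyyy': |S_i|=[41, 32, 23, 14, 6, 2] end={s38,s8} — reject; 5/5 del acc.
'6y666y': N↓-sim [41, 32, 23, 15, 7, 5, 3] end={s38,s6,s8} — reject; 6/6 del acc.
'yy6y6y': run [41, 39, 29, 22, 12, 7, 3] end={s38,s6,s8} ∉↓L; 6/6 del acc.
'yyy66y': |S_i|=[41, 39, 29, 20, 12, 7, 3] end={s38,s6,s8} — reject; 6/6 deletions ∈↓L.
5 minimals (antichain).


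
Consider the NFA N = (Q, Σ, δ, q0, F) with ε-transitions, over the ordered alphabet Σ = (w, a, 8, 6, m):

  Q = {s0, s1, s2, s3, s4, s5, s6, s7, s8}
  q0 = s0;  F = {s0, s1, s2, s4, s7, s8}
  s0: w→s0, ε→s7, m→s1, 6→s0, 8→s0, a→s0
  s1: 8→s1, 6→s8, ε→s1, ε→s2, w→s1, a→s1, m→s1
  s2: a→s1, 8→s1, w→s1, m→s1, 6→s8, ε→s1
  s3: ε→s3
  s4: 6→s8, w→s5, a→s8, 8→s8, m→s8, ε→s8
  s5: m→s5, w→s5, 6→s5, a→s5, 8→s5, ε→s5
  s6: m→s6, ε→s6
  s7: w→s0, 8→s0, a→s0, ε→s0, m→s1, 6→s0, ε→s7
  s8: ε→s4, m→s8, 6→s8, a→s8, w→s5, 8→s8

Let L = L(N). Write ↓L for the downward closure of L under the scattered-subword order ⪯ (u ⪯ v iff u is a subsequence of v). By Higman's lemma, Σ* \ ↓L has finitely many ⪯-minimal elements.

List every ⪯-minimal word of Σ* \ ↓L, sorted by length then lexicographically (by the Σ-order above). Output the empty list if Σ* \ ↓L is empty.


|Q|=9, |F|=6, |δ|=47 (11 ε).
min D↑ (4 st, q0=0, F={3}): 0:w→0,a→0,8→0,6→0,m→1 1:w→1,a→1,8→1,6→2,m→1 2:w→3,a→2,8→2,6→2,m→2 3:w→3,a→3,8→3,6→3,m→3.
'm6w': |S_i|=[7, 5, 3, 1] end={s5} ∉↓L; 3/3 del acc.
1 minimals (antichain).

min(Σ*\↓L) = [m6w].


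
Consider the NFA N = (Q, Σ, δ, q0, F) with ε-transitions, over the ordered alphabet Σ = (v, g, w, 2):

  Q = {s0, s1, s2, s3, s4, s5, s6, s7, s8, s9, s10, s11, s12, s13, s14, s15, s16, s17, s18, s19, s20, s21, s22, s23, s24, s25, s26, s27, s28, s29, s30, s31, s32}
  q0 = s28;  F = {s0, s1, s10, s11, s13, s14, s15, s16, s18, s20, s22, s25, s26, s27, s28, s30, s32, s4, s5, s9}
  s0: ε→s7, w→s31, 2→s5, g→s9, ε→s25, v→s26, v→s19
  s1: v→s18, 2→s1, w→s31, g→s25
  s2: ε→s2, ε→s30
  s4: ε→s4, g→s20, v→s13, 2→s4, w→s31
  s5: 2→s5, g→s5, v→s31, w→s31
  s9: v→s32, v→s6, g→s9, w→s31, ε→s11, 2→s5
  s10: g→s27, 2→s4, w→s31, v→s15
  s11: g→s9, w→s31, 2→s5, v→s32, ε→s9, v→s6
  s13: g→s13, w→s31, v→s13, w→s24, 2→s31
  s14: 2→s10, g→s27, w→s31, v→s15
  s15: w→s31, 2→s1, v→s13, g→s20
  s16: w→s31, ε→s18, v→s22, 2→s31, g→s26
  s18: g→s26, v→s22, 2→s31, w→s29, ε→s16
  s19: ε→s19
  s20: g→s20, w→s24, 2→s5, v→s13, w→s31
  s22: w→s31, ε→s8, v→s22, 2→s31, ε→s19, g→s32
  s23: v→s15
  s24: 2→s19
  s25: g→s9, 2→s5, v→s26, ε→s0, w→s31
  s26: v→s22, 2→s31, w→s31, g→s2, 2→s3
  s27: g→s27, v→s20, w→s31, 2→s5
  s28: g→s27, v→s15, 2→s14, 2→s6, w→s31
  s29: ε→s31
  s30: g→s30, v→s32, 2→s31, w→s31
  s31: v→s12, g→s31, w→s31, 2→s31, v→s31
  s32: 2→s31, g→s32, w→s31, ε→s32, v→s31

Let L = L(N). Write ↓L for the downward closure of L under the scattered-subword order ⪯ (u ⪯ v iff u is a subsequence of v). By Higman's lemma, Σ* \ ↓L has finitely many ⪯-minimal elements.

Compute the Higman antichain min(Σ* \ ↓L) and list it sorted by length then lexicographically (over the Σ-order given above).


|Q|=33, |F|=20, |δ|=109 (15 ε).
min D↑ (18 st, q0=0, F={3}): 0:v→1,g→2,w→3,2→4 1:v→5,g→6,w→3,2→7 2:v→6,g→2,w→3,2→8 3:v→3,g→3,w→3,2→3 4:v→1,g→2,w→3,2→9 5:v→5,g→5,w→3,2→3 6:v→5,g→6,w→3,2→8 7:v→10,g→11,w→3,2→7 8:v→3,g→8,w→3,2→8 9:v→1,g→2,w→3,2→12 10:v→13,g→14,w→3,2→3 11:v→14,g→15,w→3,2→8 12:v→5,g→6,w→3,2→12 13:v→13,g→16,w→3,2→3 14:v→13,g→17,w→3,2→3 15:v→16,g→15,w→3,2→8 16:v→3,g→16,w→3,2→3 17:v→16,g→17,w→3,2→3.
'w': N↓-sim [30, 5] end={s12,s19,s24,s29,s31} — reject; 1/1 del acc.
'vv2': run [30, 25, 16, 4] end={s12,s19,s3,s31} — reject; 3/3 single-dels accept.
'g2v': |S_i|=[30, 21, 5, 2] end={s12,s31} ∉↓L; 3/3 single-dels accept.
'222v2': |S_i|=[30, 29, 28, 25, 16, 4] end={s12,s19,s3,s31} — reject; 5/5 deletions ∈↓L.
'v2vvgv': run [30, 25, 21, 14, 6, 3, 2] end={s12,s31} rej; 6/6 del acc.
'v2ggvv': run [30, 25, 21, 17, 9, 4, 2] end={s12,s31} ∉↓L; 6/6 del acc.
6 minimals (antichain).

min(Σ*\↓L) = [w, vv2, g2v, 222v2, v2vvgv, v2ggvv].


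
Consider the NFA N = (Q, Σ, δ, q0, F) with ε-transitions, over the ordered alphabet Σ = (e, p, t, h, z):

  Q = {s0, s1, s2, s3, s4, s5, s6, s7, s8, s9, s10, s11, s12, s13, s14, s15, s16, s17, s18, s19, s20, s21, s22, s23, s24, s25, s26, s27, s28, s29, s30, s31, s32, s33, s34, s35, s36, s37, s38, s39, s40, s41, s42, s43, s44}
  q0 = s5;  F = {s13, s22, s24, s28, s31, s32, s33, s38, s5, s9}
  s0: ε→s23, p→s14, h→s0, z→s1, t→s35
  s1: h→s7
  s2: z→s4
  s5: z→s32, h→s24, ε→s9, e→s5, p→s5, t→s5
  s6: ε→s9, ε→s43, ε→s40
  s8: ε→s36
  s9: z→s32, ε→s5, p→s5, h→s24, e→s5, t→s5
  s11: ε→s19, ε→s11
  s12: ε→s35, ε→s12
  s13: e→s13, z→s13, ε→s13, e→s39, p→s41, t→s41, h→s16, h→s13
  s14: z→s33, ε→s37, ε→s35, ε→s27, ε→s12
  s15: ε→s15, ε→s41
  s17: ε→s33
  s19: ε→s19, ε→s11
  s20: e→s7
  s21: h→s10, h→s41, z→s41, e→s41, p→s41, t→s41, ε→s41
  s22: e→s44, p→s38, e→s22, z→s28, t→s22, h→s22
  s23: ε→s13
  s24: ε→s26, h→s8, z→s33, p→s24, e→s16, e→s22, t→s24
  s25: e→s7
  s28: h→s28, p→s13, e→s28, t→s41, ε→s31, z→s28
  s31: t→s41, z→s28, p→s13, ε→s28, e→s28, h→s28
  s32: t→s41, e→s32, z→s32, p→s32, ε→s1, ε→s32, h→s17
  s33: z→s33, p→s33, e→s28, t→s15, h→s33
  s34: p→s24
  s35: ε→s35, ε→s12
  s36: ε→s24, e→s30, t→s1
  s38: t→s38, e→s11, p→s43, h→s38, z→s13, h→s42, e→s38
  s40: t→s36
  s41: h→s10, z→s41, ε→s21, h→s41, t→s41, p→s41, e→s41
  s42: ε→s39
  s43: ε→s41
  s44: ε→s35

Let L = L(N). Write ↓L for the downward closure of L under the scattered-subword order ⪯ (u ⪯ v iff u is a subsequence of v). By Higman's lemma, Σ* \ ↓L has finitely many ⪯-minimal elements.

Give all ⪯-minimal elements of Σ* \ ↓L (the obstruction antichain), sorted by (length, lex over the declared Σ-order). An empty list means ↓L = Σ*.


min(Σ*\↓L) = [zt, hepp].

|Q|=45, |F|=10, |δ|=116 (35 ε).
min D↑ (9 st, q0=0, F={5}): 0:e→0,p→0,t→0,h→1,z→2 1:e→3,p→1,t→1,h→1,z→4 2:e→2,p→2,t→5,h→4,z→2 3:e→3,p→6,t→3,h→3,z→7 4:e→7,p→4,t→5,h→4,z→4 5:e→5,p→5,t→5,h→5,z→5 6:e→6,p→5,t→6,h→6,z→8 7:e→7,p→8,t→5,h→7,z→7 8:e→8,p→5,t→5,h→8,z→8 (ε-aug+det+¬).
'zt': run [30, 14, 4] end={s10,s15,s21,s41} — reject; 2/2 single-dels accept.
'hepp': |S_i|=[30, 27, 18, 11, 4] end={s10,s21,s41,s43} — reject; 4/4 del acc.
2 words, ⪯-incomp.


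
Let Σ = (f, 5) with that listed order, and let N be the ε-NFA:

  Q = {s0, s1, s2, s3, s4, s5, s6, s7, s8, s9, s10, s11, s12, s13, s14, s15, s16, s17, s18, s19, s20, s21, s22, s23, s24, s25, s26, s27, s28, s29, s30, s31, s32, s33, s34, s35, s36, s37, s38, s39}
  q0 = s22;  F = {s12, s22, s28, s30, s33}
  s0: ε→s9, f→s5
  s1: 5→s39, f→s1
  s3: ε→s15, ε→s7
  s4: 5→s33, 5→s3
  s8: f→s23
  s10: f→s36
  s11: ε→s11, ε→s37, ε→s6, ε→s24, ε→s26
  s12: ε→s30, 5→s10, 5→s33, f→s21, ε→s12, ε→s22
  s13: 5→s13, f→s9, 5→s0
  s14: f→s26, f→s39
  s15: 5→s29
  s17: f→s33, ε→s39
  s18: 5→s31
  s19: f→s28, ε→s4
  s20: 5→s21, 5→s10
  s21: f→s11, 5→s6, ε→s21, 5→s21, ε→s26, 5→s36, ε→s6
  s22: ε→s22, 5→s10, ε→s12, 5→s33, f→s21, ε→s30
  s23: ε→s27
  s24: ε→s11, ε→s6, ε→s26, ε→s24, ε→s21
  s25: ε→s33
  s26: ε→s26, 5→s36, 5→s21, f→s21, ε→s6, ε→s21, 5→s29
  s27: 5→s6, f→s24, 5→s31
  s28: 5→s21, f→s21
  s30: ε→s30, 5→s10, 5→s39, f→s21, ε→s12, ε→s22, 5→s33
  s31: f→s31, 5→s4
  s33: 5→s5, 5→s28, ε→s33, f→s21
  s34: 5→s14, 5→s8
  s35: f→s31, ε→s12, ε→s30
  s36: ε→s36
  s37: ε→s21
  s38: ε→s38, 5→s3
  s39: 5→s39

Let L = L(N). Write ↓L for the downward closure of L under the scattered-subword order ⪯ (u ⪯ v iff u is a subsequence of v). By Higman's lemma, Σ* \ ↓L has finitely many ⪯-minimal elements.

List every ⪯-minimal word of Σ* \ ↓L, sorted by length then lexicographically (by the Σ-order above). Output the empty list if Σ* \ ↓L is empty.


|Q|=40, |F|=5, |δ|=89 (38 ε).
min D↑ (4 st, q0=0, F={1}): 0:f→1,5→2 1:f→1,5→1 2:f→1,5→3 3:f→1,5→1 [Hopcroft].
'f': |S_i|=[16, 8] end={s11,s21,s24,s26,s29,s36,s37,s6} ∉↓L; 1/1 del acc.
'555': |S_i|=[16, 13, 11, 9] end={s11,s21,s24,s26,s29,s36,s37,s39,s6} rej; 3/3 single-dels accept.
2 minimals (antichain).

A = [f, 555].


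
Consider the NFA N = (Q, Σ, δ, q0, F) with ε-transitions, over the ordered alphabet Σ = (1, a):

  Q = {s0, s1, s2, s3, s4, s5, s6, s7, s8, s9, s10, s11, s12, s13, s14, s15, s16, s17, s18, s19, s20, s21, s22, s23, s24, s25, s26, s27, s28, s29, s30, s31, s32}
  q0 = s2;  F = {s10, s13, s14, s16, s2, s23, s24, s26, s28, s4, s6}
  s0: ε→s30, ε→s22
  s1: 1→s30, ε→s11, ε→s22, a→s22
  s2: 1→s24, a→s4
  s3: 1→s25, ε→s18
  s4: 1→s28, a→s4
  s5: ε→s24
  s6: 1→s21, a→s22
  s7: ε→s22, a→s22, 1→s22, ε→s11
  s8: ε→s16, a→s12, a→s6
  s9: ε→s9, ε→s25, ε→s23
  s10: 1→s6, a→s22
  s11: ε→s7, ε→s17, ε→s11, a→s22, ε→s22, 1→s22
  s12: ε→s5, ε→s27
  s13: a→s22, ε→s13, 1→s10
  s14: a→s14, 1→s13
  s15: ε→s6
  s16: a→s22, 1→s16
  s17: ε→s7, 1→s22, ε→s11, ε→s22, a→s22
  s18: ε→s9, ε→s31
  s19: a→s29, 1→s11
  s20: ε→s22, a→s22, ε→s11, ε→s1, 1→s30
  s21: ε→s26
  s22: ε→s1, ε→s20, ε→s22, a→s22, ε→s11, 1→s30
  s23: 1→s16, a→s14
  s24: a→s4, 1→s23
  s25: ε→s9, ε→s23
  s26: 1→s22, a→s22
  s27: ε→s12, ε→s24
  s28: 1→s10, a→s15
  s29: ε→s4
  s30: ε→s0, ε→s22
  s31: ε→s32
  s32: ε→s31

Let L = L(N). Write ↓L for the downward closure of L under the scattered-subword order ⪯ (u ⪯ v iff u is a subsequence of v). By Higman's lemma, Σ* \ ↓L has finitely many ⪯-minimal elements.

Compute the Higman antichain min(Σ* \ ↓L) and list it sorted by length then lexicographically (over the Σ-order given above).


|Q|=33, |F|=11, |δ|=81 (42 ε).
min D↑ (12 st, q0=0, F={9}): 0:1→1,a→2 1:1→3,a→2 2:1→4,a→2 3:1→5,a→6 4:1→7,a→8 5:1→5,a→9 6:1→10,a→6 7:1→8,a→9 8:1→11,a→9 9:1→9,a→9 10:1→7,a→9 11:1→9,a→9 [Hopcroft].
'111a': run [21, 20, 18, 14, 8] end={s0,s1,s11,s17,s20,s22,s30,s7} — reject; 4/4 deletions ∈↓L.
'a11a': run [21, 17, 15, 12, 8] end={s0,s1,s11,s17,s20,s22,s30,s7} — reject; 4/4 deletions ∈↓L.
'a1aa': run [21, 17, 15, 12, 8] end={s0,s1,s11,s17,s20,s22,s30,s7} rej; 4/4 del acc.
'a1a11': |S_i|=[21, 17, 15, 12, 10, 8] end={s0,s1,s11,s17,s20,s22,s30,s7} — reject; 5/5 deletions ∈↓L.
'a11111': N↓-sim [21, 17, 15, 12, 11, 10, 8] end={s0,s1,s11,s17,s20,s22,s30,s7} ∉↓L; 6/6 del acc.
5 minimals (antichain).

min(Σ*\↓L) = [111a, a11a, a1aa, a1a11, a11111].


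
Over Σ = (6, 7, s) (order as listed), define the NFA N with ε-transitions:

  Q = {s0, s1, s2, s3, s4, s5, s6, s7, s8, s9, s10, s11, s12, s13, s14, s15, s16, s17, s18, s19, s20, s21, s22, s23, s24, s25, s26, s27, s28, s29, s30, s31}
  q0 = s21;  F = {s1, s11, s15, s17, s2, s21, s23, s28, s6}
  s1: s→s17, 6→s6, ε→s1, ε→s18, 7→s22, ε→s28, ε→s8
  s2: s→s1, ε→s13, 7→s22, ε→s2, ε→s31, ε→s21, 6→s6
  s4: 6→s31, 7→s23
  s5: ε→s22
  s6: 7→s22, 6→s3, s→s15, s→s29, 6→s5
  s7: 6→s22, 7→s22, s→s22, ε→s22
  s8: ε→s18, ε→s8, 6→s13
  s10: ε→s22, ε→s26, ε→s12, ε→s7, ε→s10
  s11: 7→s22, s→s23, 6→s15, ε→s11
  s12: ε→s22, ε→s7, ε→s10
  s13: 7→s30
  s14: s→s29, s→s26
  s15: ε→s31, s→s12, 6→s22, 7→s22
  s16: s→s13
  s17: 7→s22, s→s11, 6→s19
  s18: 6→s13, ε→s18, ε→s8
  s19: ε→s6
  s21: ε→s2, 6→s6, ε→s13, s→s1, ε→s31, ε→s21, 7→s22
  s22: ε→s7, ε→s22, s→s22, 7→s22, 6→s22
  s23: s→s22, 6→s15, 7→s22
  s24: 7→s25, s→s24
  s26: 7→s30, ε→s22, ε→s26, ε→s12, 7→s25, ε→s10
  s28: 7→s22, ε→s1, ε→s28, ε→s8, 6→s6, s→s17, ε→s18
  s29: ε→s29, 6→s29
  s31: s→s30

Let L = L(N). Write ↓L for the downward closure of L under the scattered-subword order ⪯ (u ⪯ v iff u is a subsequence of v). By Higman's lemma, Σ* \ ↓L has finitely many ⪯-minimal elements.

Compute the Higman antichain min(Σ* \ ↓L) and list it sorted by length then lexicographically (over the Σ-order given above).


A = [7, 66, 6ss, sss6s, sssss].

|Q|=32, |F|=9, |δ|=89 (40 ε).
min D↑ (8 st, q0=0, F={2}): 0:6→1,7→2,s→3 1:6→2,7→2,s→4 2:6→2,7→2,s→2 3:6→1,7→2,s→5 4:6→2,7→2,s→2 5:6→1,7→2,s→6 6:6→4,7→2,s→7 7:6→4,7→2,s→2 [Hopcroft].
'7': run [24, 4] end={s22,s25,s30,s7} — reject; 1/1 del acc.
'66': |S_i|=[24, 15, 5] end={s22,s29,s3,s5,s7} rej; 2/2 deletions ∈↓L.
'6ss': N↓-sim [24, 15, 10, 7] end={s10,s12,s22,s25,s26,s30,s7} rej; 3/3 del acc.
'sss6s': run [24, 22, 17, 12, 10, 7] end={s10,s12,s22,s25,s26,s30,s7} ∉↓L; 5/5 deletions ∈↓L.
'sssss': run [24, 22, 17, 12, 10, 7] end={s10,s12,s22,s25,s26,s30,s7} — reject; 5/5 single-dels accept.
5 minimals (antichain).


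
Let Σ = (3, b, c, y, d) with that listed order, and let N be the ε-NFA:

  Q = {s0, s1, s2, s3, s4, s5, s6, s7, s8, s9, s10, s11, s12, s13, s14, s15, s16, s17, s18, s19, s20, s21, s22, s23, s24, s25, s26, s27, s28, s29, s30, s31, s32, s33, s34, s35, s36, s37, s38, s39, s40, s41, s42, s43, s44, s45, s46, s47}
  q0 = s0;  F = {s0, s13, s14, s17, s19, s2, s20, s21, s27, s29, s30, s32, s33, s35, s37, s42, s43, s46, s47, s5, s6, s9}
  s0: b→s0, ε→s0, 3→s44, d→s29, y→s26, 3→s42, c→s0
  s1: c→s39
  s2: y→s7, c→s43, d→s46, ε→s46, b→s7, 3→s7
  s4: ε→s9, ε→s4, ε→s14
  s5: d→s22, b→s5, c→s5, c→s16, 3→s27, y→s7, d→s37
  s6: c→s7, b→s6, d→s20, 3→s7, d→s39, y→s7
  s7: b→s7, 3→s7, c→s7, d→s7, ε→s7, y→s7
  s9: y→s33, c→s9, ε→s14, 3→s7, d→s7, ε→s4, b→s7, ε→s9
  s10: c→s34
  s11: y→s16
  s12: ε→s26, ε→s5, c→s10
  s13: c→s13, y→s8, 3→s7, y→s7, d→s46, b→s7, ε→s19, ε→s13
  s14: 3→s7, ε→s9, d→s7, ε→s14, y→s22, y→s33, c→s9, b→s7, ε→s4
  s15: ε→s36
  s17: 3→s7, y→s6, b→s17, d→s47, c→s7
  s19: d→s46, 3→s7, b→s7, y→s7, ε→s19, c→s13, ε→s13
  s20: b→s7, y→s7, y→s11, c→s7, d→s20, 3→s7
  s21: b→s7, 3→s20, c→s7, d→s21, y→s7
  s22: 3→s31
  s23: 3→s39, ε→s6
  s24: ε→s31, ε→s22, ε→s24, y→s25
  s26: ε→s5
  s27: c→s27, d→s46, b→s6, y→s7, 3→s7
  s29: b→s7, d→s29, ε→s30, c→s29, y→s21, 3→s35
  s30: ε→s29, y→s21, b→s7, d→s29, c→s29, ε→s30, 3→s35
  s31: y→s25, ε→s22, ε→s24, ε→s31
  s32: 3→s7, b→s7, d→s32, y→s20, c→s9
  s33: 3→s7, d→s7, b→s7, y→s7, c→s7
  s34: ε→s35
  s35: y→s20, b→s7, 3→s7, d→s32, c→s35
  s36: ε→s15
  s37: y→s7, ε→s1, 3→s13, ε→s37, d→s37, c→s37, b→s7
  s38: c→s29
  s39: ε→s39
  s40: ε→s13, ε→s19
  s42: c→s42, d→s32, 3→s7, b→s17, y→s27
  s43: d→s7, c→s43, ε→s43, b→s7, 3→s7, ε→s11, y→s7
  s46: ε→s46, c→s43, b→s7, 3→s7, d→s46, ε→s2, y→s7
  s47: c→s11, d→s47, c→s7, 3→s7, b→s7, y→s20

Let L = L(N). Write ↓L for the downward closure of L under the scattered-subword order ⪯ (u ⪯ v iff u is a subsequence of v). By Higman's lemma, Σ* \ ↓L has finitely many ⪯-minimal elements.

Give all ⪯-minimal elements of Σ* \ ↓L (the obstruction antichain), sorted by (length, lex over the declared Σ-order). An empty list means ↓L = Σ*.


min(Σ*\↓L) = [33, yy, db, 3bc, dyc, 3dcd].

|Q|=48, |F|=22, |δ|=173 (41 ε).
min D↑ (19 st, q0=0, F={4}): 0:3→1,b→0,c→0,y→2,d→3 1:3→4,b→5,c→1,y→6,d→7 2:3→6,b→2,c→2,y→4,d→8 3:3→9,b→4,c→3,y→10,d→3 4:3→4,b→4,c→4,y→4,d→4 5:3→4,b→5,c→4,y→11,d→12 6:3→4,b→11,c→6,y→4,d→13 7:3→4,b→4,c→14,y→15,d→7 8:3→16,b→4,c→8,y→4,d→8 9:3→4,b→4,c→9,y→15,d→7 10:3→15,b→4,c→4,y→4,d→10 11:3→4,b→11,c→4,y→4,d→15 12:3→4,b→4,c→4,y→15,d→12 13:3→4,b→4,c→17,y→4,d→13 14:3→4,b→4,c→14,y→18,d→4 15:3→4,b→4,c→4,y→4,d→15 16:3→4,b→4,c→16,y→4,d→13 17:3→4,b→4,c→17,y→4,d→4 18:3→4,b→4,c→4,y→4,d→4.
'33': run [35, 27, 5] end={s22,s24,s25,s31,s7} rej; 2/2 single-dels accept.
'yy': |S_i|=[35, 23, 5] end={s11,s16,s25,s7,s8} — reject; 2/2 del acc.
'db': run [35, 27, 1] end={s7} — reject; 2/2 deletions ∈↓L.
'3bc': |S_i|=[35, 27, 8, 3] end={s11,s16,s7} rej; 3/3 deletions ∈↓L.
'dyc': |S_i|=[35, 27, 11, 1] end={s7} rej; 3/3 del acc.
'3dcd': run [35, 27, 18, 12, 1] end={s7} rej; 4/4 deletions ∈↓L.
6 minimals (antichain).


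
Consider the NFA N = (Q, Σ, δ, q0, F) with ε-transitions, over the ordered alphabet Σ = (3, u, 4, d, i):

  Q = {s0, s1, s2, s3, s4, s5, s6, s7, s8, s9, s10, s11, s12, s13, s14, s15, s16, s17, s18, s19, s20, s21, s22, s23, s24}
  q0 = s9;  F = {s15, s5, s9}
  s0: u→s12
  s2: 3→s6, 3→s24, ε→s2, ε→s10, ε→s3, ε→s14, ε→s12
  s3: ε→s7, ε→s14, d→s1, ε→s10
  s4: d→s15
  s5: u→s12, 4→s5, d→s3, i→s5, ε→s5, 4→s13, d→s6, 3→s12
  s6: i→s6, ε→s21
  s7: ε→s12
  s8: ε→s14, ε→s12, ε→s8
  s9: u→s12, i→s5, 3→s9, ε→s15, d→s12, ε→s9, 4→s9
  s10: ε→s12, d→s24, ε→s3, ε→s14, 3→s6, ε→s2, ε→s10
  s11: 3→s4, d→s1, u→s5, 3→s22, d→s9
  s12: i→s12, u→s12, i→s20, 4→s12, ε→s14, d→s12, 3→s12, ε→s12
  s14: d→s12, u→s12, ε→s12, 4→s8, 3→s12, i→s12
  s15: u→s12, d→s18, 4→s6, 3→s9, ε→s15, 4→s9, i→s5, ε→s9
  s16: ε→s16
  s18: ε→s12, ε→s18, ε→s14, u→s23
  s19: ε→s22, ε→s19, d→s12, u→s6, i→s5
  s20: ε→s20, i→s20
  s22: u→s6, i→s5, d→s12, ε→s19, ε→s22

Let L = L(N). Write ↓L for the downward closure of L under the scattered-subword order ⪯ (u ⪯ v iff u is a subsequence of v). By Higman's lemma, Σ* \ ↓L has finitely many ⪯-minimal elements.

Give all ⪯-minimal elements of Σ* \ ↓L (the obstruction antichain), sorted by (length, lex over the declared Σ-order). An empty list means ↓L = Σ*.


|Q|=25, |F|=3, |δ|=85 (35 ε).
min D↑ (3 st, q0=0, F={1}): 0:3→0,u→1,4→0,d→1,i→2 1:3→1,u→1,4→1,d→1,i→1 2:3→1,u→1,4→2,d→1,i→2 (ε-aug+det+¬).
'u': |S_i|=[18, 5] end={s12,s14,s20,s23,s8} — reject; 1/1 single-dels accept.
'd': |S_i|=[18, 14] end={s1,s10,s12,s14,s18,s2,s20,s21,s23,s24,s3,s6,…} rej; 1/1 deletions ∈↓L.
'i3': |S_i|=[18, 14, 7] end={s12,s14,s20,s21,s24,s6,s8} ∉↓L; 2/2 single-dels accept.
3 words, ⪯-incomp.

Antichain: [u, d, i3].
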